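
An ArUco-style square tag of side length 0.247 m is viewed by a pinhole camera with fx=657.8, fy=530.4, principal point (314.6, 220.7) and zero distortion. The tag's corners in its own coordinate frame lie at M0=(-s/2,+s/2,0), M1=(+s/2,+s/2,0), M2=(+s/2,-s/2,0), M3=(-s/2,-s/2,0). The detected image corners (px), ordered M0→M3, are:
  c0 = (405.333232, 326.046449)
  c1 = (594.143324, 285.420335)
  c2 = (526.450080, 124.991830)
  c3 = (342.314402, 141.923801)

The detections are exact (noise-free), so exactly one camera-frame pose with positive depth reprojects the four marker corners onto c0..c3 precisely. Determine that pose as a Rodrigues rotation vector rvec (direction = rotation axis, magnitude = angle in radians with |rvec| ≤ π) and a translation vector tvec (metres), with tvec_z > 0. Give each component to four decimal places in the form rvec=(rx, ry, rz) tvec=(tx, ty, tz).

Intrinsics K: fx=657.8, fy=530.4, cx=314.6, cy=220.7
Marker side s = 0.247 m; corners in marker frame (Z=0):
  M0 = (-0.1235, +0.1235, 0)
  M1 = (+0.1235, +0.1235, 0)
  M2 = (+0.1235, -0.1235, 0)
  M3 = (-0.1235, -0.1235, 0)
Detected image corners:
  c0 = (405.333232, 326.046449) px
  c1 = (594.143324, 285.420335) px
  c2 = (526.450080, 124.991830) px
  c3 = (342.314402, 141.923801) px
Planar DLT: solve 8×8 A·h = b for H (H[2,2]=1):
  H  [+992.82996 +134.30643 +471.80192]
  H  [-2.85786 +632.91145 +215.70806]
  H  [+0.51001 -0.28024 +1.00000]
B = K⁻¹H; ‖b₁‖=1.381558, ‖b₂‖=1.381558; λ = 2/(‖b₁‖+‖b₂‖) = 0.723821, sign → tz>0 ⇒ λ=+0.723821
r₁ = λ·B[:,0] = (+0.91592,-0.15751,+0.36916); r₂ = λ·B[:,1] = (+0.24480,+0.94812,-0.20284)
r₃ = r₁×r₂ = (-0.31806,+0.27616,+0.90696); SVD([r₁ r₂ r₃]) → R = UVᵀ:
  R  [+0.91592 +0.24480 -0.31806]
  R  [-0.15751 +0.94812 +0.27616]
  R  [+0.36916 -0.20284 +0.90696]
t = (+0.17298, -0.00681, +0.72382) m
tr R = 2.771001; θ = arccos((tr R − 1)/2) = 0.483226 rad = 27.687°
axis k = ((R−Rᵀ)₃₂, (R−Rᵀ)₁₃, (R−Rᵀ)₂₁) / (2 sinθ) = (-0.515457, -0.739515, -0.432923)
rvec = θ·k = (-0.249082, -0.357353, -0.209200)

rvec=(-0.2491, -0.3574, -0.2092) tvec=(0.1730, -0.0068, 0.7238)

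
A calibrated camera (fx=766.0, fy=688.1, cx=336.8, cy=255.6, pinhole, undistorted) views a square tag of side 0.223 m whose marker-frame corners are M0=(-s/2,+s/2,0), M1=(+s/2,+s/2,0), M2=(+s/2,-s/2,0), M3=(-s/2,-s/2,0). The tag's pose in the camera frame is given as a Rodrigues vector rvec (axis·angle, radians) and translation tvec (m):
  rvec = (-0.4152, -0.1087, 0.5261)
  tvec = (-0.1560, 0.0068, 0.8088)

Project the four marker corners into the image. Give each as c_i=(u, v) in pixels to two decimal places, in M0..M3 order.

Intrinsics K: fx=766.0, fy=688.1, cx=336.8, cy=255.6
Marker side s = 0.223 m; corners in marker frame (Z=0):
  M0 = (-0.1115, +0.1115, 0)
  M1 = (+0.1115, +0.1115, 0)
  M2 = (+0.1115, -0.1115, 0)
  M3 = (-0.1115, -0.1115, 0)
rvec = (-0.4152, -0.1087, 0.5261), |rvec| = θ = 0.67896 rad = 38.902°
Rodrigues: sinθ=0.62798, 1−cosθ=0.22177; R = I + sinθ·[k]× + (1−cosθ)·[k]×²:
    [+0.86116 -0.46489 -0.20563]
    [+0.50831 +0.78391 +0.35652]
    [-0.00455 -0.41154 +0.91138]
t = (-0.1560, 0.0068, 0.8088) m
M0: Pc = R·M0+t = (-0.30385, +0.03753, +0.76342); u = 766.0·(-0.30385)/0.76342 + 336.8 = 31.9189, v = 688.1·(+0.03753)/0.76342 + 255.6 = 289.4264
M1: Pc = R·M1+t = (-0.11182, +0.15088, +0.76241); u = 766.0·(-0.11182)/0.76241 + 336.8 = 224.4573, v = 688.1·(+0.15088)/0.76241 + 255.6 = 391.7774
M2: Pc = R·M2+t = (-0.00815, -0.02393, +0.85418); u = 766.0·(-0.00815)/0.85418 + 336.8 = 329.4953, v = 688.1·(-0.02393)/0.85418 + 255.6 = 236.3235
M3: Pc = R·M3+t = (-0.20018, -0.13728, +0.85519); u = 766.0·(-0.20018)/0.85519 + 336.8 = 157.4942, v = 688.1·(-0.13728)/0.85519 + 255.6 = 145.1404

c0=(31.92, 289.43) c1=(224.46, 391.78) c2=(329.50, 236.32) c3=(157.49, 145.14)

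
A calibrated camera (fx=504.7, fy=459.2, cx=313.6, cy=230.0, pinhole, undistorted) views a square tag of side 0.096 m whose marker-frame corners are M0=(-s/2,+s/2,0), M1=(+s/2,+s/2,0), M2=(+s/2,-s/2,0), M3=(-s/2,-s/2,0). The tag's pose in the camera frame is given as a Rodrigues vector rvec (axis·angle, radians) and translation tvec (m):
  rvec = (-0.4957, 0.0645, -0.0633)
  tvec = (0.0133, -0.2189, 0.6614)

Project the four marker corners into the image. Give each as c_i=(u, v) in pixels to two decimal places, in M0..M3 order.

Intrinsics K: fx=504.7, fy=459.2, cx=313.6, cy=230.0
Marker side s = 0.096 m; corners in marker frame (Z=0):
  M0 = (-0.0480, +0.0480, 0)
  M1 = (+0.0480, +0.0480, 0)
  M2 = (+0.0480, -0.0480, 0)
  M3 = (-0.0480, -0.0480, 0)
rvec = (-0.4957, 0.0645, -0.0633), |rvec| = θ = 0.50387 rad = 28.870°
Rodrigues: sinθ=0.48282, 1−cosθ=0.12428; R = I + sinθ·[k]× + (1−cosθ)·[k]×²:
    [+0.99600 +0.04500 +0.07716]
    [-0.07631 +0.87776 +0.47299]
    [-0.04645 -0.47699 +0.87768]
t = (0.0133, -0.2189, 0.6614) m
M0: Pc = R·M0+t = (-0.03235, -0.17310, +0.64073); u = 504.7·(-0.03235)/0.64073 + 313.6 = 288.1199, v = 459.2·(-0.17310)/0.64073 + 230.0 = 105.9395
M1: Pc = R·M1+t = (+0.06327, -0.18043, +0.63628); u = 504.7·(+0.06327)/0.63628 + 313.6 = 363.7851, v = 459.2·(-0.18043)/0.63628 + 230.0 = 99.7833
M2: Pc = R·M2+t = (+0.05895, -0.26470, +0.68207); u = 504.7·(+0.05895)/0.68207 + 313.6 = 357.2189, v = 459.2·(-0.26470)/0.68207 + 230.0 = 51.7944
M3: Pc = R·M3+t = (-0.03667, -0.25737, +0.68652); u = 504.7·(-0.03667)/0.68652 + 313.6 = 286.6432, v = 459.2·(-0.25737)/0.68652 + 230.0 = 57.8516

c0=(288.12, 105.94) c1=(363.79, 99.78) c2=(357.22, 51.79) c3=(286.64, 57.85)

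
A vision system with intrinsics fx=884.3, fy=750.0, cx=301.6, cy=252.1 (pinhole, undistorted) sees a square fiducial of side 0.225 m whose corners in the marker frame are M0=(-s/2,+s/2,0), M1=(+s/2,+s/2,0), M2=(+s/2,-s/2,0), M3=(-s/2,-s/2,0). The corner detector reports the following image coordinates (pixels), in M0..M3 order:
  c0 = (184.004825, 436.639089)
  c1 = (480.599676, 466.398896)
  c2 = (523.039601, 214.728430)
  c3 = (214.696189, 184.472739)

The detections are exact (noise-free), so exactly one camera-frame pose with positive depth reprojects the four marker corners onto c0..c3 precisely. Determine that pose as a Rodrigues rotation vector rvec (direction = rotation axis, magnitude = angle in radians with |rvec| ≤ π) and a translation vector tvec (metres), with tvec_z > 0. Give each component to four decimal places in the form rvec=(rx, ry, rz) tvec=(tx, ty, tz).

rvec=(0.1116, 0.0141, 0.1152) tvec=(0.0358, 0.0661, 0.6539)

Intrinsics K: fx=884.3, fy=750.0, cx=301.6, cy=252.1
Marker side s = 0.225 m; corners in marker frame (Z=0):
  M0 = (-0.1125, +0.1125, 0)
  M1 = (+0.1125, +0.1125, 0)
  M2 = (+0.1125, -0.1125, 0)
  M3 = (-0.1125, -0.1125, 0)
Detected image corners:
  c0 = (184.004825, 436.639089) px
  c1 = (480.599676, 466.398896) px
  c2 = (523.039601, 214.728430) px
  c3 = (214.696189, 184.472739) px
Planar DLT: solve 8×8 A·h = b for H (H[2,2]=1):
  H  [+1339.72105 -102.45122 +350.03473]
  H  [+129.55472 +1175.38243 +327.96644]
  H  [-0.01165 +0.17122 +1.00000]
B = K⁻¹H; ‖b₁‖=1.529262, ‖b₂‖=1.529262; λ = 2/(‖b₁‖+‖b₂‖) = 0.653910, sign → tz>0 ⇒ λ=+0.653910
r₁ = λ·B[:,0] = (+0.99328,+0.11552,-0.00762); r₂ = λ·B[:,1] = (-0.11395,+0.98716,+0.11197)
r₃ = r₁×r₂ = (+0.02045,-0.11034,+0.99368); SVD([r₁ r₂ r₃]) → R = UVᵀ:
  R  [+0.99328 -0.11395 +0.02045]
  R  [+0.11552 +0.98716 -0.11034]
  R  [-0.00762 +0.11197 +0.99368]
t = (+0.03582, +0.06615, +0.65391) m
tr R = 2.974117; θ = arccos((tr R − 1)/2) = 0.161056 rad = 9.228°
axis k = ((R−Rᵀ)₃₂, (R−Rᵀ)₁₃, (R−Rᵀ)₂₁) / (2 sinθ) = (+0.693154, +0.087516, +0.715457)
rvec = θ·k = (+0.111637, +0.014095, +0.115229)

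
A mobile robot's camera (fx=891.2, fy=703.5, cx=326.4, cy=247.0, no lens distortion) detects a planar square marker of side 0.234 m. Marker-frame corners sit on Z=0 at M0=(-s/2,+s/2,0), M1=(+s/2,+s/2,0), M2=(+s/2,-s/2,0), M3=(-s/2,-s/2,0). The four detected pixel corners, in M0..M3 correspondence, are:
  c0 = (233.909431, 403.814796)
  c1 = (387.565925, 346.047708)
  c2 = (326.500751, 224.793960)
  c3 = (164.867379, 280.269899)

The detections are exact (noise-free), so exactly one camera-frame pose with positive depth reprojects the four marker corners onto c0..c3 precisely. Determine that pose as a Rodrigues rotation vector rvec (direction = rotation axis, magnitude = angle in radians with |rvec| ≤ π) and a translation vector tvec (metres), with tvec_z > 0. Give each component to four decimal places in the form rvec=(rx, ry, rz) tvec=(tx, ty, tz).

Intrinsics K: fx=891.2, fy=703.5, cx=326.4, cy=247.0
Marker side s = 0.234 m; corners in marker frame (Z=0):
  M0 = (-0.1170, +0.1170, 0)
  M1 = (+0.1170, +0.1170, 0)
  M2 = (+0.1170, -0.1170, 0)
  M3 = (-0.1170, -0.1170, 0)
Detected image corners:
  c0 = (233.909431, 403.814796) px
  c1 = (387.565925, 346.047708) px
  c2 = (326.500751, 224.793960) px
  c3 = (164.867379, 280.269899) px
Planar DLT: solve 8×8 A·h = b for H (H[2,2]=1):
  H  [+715.44632 +320.51075 +280.19052]
  H  [-194.63393 +571.25795 +314.33255]
  H  [+0.15117 +0.15386 +1.00000]
B = K⁻¹H; ‖b₁‖=0.830798, ‖b₂‖=0.830798; λ = 2/(‖b₁‖+‖b₂‖) = 1.203663, sign → tz>0 ⇒ λ=+1.203663
r₁ = λ·B[:,0] = (+0.89965,-0.39690,+0.18196); r₂ = λ·B[:,1] = (+0.36506,+0.91238,+0.18519)
r₃ = r₁×r₂ = (-0.23952,-0.10019,+0.96571); SVD([r₁ r₂ r₃]) → R = UVᵀ:
  R  [+0.89965 +0.36506 -0.23952]
  R  [-0.39690 +0.91238 -0.10019]
  R  [+0.18196 +0.18519 +0.96571]
t = (-0.06241, +0.11520, +1.20366) m
tr R = 2.777736; θ = arccos((tr R − 1)/2) = 0.475928 rad = 27.269°
axis k = ((R−Rᵀ)₃₂, (R−Rᵀ)₁₃, (R−Rᵀ)₂₁) / (2 sinθ) = (+0.311439, -0.459959, -0.831531)
rvec = θ·k = (+0.148223, -0.218907, -0.395749)

rvec=(0.1482, -0.2189, -0.3957) tvec=(-0.0624, 0.1152, 1.2037)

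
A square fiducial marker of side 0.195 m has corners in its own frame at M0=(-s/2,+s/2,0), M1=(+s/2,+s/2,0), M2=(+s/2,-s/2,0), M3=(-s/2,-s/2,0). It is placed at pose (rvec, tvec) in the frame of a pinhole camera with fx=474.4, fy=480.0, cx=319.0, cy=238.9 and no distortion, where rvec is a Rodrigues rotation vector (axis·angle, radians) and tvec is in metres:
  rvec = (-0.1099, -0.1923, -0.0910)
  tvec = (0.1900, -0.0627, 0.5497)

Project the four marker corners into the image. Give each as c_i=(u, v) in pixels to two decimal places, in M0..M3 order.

c0=(414.18, 277.21) c1=(569.46, 261.27) c2=(544.91, 100.36) c3=(393.51, 104.38)

Intrinsics K: fx=474.4, fy=480.0, cx=319.0, cy=238.9
Marker side s = 0.195 m; corners in marker frame (Z=0):
  M0 = (-0.0975, +0.0975, 0)
  M1 = (+0.0975, +0.0975, 0)
  M2 = (+0.0975, -0.0975, 0)
  M3 = (-0.0975, -0.0975, 0)
rvec = (-0.1099, -0.1923, -0.0910), |rvec| = θ = 0.23945 rad = 13.720°
Rodrigues: sinθ=0.23717, 1−cosθ=0.02853; R = I + sinθ·[k]× + (1−cosθ)·[k]×²:
    [+0.97748 +0.10065 -0.18549]
    [-0.07962 +0.98987 +0.11756]
    [+0.19544 -0.10014 +0.97559]
t = (0.1900, -0.0627, 0.5497) m
M0: Pc = R·M0+t = (+0.10451, +0.04157, +0.52088); u = 474.4·(+0.10451)/0.52088 + 319.0 = 414.1835, v = 480.0·(+0.04157)/0.52088 + 238.9 = 277.2119
M1: Pc = R·M1+t = (+0.29512, +0.02605, +0.55899); u = 474.4·(+0.29512)/0.55899 + 319.0 = 569.4576, v = 480.0·(+0.02605)/0.55899 + 238.9 = 261.2685
M2: Pc = R·M2+t = (+0.27549, -0.16697, +0.57852); u = 474.4·(+0.27549)/0.57852 + 319.0 = 544.9089, v = 480.0·(-0.16697)/0.57852 + 238.9 = 100.3604
M3: Pc = R·M3+t = (+0.08488, -0.15145, +0.54041); u = 474.4·(+0.08488)/0.54041 + 319.0 = 393.5146, v = 480.0·(-0.15145)/0.54041 + 238.9 = 104.3798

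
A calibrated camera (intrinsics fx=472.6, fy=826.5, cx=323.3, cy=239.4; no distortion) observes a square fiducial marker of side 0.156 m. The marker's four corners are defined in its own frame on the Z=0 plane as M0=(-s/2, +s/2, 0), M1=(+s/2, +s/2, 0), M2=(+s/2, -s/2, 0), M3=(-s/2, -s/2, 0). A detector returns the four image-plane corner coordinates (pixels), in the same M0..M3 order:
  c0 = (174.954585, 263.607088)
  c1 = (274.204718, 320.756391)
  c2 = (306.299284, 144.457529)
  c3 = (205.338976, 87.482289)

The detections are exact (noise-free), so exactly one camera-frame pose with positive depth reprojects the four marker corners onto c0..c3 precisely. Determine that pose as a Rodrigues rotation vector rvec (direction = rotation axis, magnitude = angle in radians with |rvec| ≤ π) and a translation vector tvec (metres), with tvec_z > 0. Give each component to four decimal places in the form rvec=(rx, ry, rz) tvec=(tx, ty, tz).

rvec=(0.0634, 0.0369, 0.3137) tvec=(-0.1229, -0.0293, 0.6967)

Intrinsics K: fx=472.6, fy=826.5, cx=323.3, cy=239.4
Marker side s = 0.156 m; corners in marker frame (Z=0):
  M0 = (-0.0780, +0.0780, 0)
  M1 = (+0.0780, +0.0780, 0)
  M2 = (+0.0780, -0.0780, 0)
  M3 = (-0.0780, -0.0780, 0)
Detected image corners:
  c0 = (174.954585, 263.607088) px
  c1 = (274.204718, 320.756391) px
  c2 = (306.299284, 144.457529) px
  c3 = (205.338976, 87.482289) px
Planar DLT: solve 8×8 A·h = b for H (H[2,2]=1):
  H  [+632.54066 -176.77760 +239.93221]
  H  [+358.04154 +1149.49257 +204.66253]
  H  [-0.03796 +0.09767 +1.00000]
B = K⁻¹H; ‖b₁‖=1.435383, ‖b₂‖=1.435383; λ = 2/(‖b₁‖+‖b₂‖) = 0.696678, sign → tz>0 ⇒ λ=+0.696678
r₁ = λ·B[:,0] = (+0.95054,+0.30946,-0.02645); r₂ = λ·B[:,1] = (-0.30714,+0.94923,+0.06804)
r₃ = r₁×r₂ = (+0.04616,-0.05655,+0.99733); SVD([r₁ r₂ r₃]) → R = UVᵀ:
  R  [+0.95054 -0.30714 +0.04616]
  R  [+0.30946 +0.94923 -0.05655]
  R  [-0.02645 +0.06804 +0.99733]
t = (-0.12290, -0.02928, +0.69668) m
tr R = 2.897104; θ = arccos((tr R − 1)/2) = 0.322165 rad = 18.459°
axis k = ((R−Rᵀ)₃₂, (R−Rᵀ)₁₃, (R−Rᵀ)₂₁) / (2 sinθ) = (+0.196758, +0.114654, +0.973725)
rvec = θ·k = (+0.063389, +0.036938, +0.313700)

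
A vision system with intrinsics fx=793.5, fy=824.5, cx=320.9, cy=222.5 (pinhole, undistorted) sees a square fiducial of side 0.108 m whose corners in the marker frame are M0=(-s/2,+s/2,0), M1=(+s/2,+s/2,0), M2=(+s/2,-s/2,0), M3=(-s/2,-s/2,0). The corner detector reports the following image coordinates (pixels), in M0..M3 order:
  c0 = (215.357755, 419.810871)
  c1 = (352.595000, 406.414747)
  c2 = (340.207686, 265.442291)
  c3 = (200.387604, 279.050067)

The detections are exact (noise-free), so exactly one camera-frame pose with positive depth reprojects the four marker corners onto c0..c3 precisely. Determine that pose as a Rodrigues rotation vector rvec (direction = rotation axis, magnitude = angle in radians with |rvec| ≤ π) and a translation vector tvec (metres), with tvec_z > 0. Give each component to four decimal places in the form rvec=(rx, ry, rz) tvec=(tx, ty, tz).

Intrinsics K: fx=793.5, fy=824.5, cx=320.9, cy=222.5
Marker side s = 0.108 m; corners in marker frame (Z=0):
  M0 = (-0.0540, +0.0540, 0)
  M1 = (+0.0540, +0.0540, 0)
  M2 = (+0.0540, -0.0540, 0)
  M3 = (-0.0540, -0.0540, 0)
Detected image corners:
  c0 = (215.357755, 419.810871) px
  c1 = (352.595000, 406.414747) px
  c2 = (340.207686, 265.442291) px
  c3 = (200.387604, 279.050067) px
Planar DLT: solve 8×8 A·h = b for H (H[2,2]=1):
  H  [+1283.28493 +174.42588 +277.21044]
  H  [-124.11441 +1363.39158 +343.33417]
  H  [+0.00261 +0.17238 +1.00000]
B = K⁻¹H; ‖b₁‖=1.623253, ‖b₂‖=1.623253; λ = 2/(‖b₁‖+‖b₂‖) = 0.616047, sign → tz>0 ⇒ λ=+0.616047
r₁ = λ·B[:,0] = (+0.99565,-0.09317,+0.00161); r₂ = λ·B[:,1] = (+0.09247,+0.99004,+0.10619)
r₃ = r₁×r₂ = (-0.01149,-0.10558,+0.99434); SVD([r₁ r₂ r₃]) → R = UVᵀ:
  R  [+0.99565 +0.09247 -0.01149]
  R  [-0.09317 +0.99004 -0.10558]
  R  [+0.00161 +0.10619 +0.99434]
t = (-0.03392, +0.09028, +0.61605) m
tr R = 2.980029; θ = arccos((tr R − 1)/2) = 0.141435 rad = 8.104°
axis k = ((R−Rᵀ)₃₂, (R−Rᵀ)₁₃, (R−Rᵀ)₂₁) / (2 sinθ) = (+0.751171, -0.046445, -0.658472)
rvec = θ·k = (+0.106242, -0.006569, -0.093131)

rvec=(0.1062, -0.0066, -0.0931) tvec=(-0.0339, 0.0903, 0.6160)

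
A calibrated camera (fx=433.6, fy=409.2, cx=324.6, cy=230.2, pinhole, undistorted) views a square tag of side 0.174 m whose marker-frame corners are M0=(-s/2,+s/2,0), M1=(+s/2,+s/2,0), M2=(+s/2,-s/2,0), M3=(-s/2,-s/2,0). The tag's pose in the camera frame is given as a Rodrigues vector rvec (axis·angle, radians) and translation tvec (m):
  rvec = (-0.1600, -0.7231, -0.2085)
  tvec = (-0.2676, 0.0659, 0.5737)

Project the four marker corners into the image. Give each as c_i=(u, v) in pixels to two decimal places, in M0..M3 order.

c0=(60.60, 360.14) c1=(197.87, 320.74) c2=(171.60, 211.06) c3=(31.80, 225.00)

Intrinsics K: fx=433.6, fy=409.2, cx=324.6, cy=230.2
Marker side s = 0.174 m; corners in marker frame (Z=0):
  M0 = (-0.0870, +0.0870, 0)
  M1 = (+0.0870, +0.0870, 0)
  M2 = (+0.0870, -0.0870, 0)
  M3 = (-0.0870, -0.0870, 0)
rvec = (-0.1600, -0.7231, -0.2085), |rvec| = θ = 0.76938 rad = 44.082°
Rodrigues: sinθ=0.69569, 1−cosθ=0.28166; R = I + sinθ·[k]× + (1−cosθ)·[k]×²:
    [+0.73052 +0.24358 -0.63797]
    [-0.13348 +0.96713 +0.21641]
    [+0.66972 -0.07294 +0.73903]
t = (-0.2676, 0.0659, 0.5737) m
M0: Pc = R·M0+t = (-0.30996, +0.16165, +0.50909); u = 433.6·(-0.30996)/0.50909 + 324.6 = 60.5983, v = 409.2·(+0.16165)/0.50909 + 230.2 = 360.1352
M1: Pc = R·M1+t = (-0.18285, +0.13843, +0.62562); u = 433.6·(-0.18285)/0.62562 + 324.6 = 197.8695, v = 409.2·(+0.13843)/0.62562 + 230.2 = 320.7418
M2: Pc = R·M2+t = (-0.22524, -0.02985, +0.63831); u = 433.6·(-0.22524)/0.63831 + 324.6 = 171.5988, v = 409.2·(-0.02985)/0.63831 + 230.2 = 211.0619
M3: Pc = R·M3+t = (-0.35235, -0.00663, +0.52178); u = 433.6·(-0.35235)/0.52178 + 324.6 = 31.7993, v = 409.2·(-0.00663)/0.52178 + 230.2 = 225.0021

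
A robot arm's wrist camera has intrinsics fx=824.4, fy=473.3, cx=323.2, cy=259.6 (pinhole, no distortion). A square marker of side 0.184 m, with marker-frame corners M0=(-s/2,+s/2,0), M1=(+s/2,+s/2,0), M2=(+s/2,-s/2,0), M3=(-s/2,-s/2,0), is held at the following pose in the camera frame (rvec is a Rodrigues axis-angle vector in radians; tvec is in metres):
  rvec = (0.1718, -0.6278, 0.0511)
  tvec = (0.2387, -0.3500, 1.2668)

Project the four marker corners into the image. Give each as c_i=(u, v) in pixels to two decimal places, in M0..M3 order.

Intrinsics K: fx=824.4, fy=473.3, cx=323.2, cy=259.6
Marker side s = 0.184 m; corners in marker frame (Z=0):
  M0 = (-0.0920, +0.0920, 0)
  M1 = (+0.0920, +0.0920, 0)
  M2 = (+0.0920, -0.0920, 0)
  M3 = (-0.0920, -0.0920, 0)
rvec = (0.1718, -0.6278, 0.0511), |rvec| = θ = 0.65289 rad = 37.408°
Rodrigues: sinθ=0.60748, 1−cosθ=0.20567; R = I + sinθ·[k]× + (1−cosθ)·[k]×²:
    [+0.80858 -0.09959 -0.57990]
    [-0.00449 +0.98450 -0.17533]
    [+0.58838 +0.14437 +0.79559]
t = (0.2387, -0.3500, 1.2668) m
M0: Pc = R·M0+t = (+0.15515, -0.25901, +1.22595); u = 824.4·(+0.15515)/1.22595 + 323.2 = 427.5312, v = 473.3·(-0.25901)/1.22595 + 259.6 = 159.6036
M1: Pc = R·M1+t = (+0.30393, -0.25984, +1.33421); u = 824.4·(+0.30393)/1.33421 + 323.2 = 510.9942, v = 473.3·(-0.25984)/1.33421 + 259.6 = 167.4243
M2: Pc = R·M2+t = (+0.32225, -0.44099, +1.30765); u = 824.4·(+0.32225)/1.30765 + 323.2 = 526.3613, v = 473.3·(-0.44099)/1.30765 + 259.6 = 99.9857
M3: Pc = R·M3+t = (+0.17347, -0.44016, +1.19939); u = 824.4·(+0.17347)/1.19939 + 323.2 = 442.4368, v = 473.3·(-0.44016)/1.19939 + 259.6 = 85.9046

c0=(427.53, 159.60) c1=(510.99, 167.42) c2=(526.36, 99.99) c3=(442.44, 85.90)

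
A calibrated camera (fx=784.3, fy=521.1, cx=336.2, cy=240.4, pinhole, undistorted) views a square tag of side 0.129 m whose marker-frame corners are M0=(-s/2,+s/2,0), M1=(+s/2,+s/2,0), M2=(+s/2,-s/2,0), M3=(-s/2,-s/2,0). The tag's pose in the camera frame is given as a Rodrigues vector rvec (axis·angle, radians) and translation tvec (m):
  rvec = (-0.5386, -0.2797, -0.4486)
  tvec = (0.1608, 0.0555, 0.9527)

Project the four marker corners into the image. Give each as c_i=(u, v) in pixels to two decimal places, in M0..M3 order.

Intrinsics K: fx=784.3, fy=521.1, cx=336.2, cy=240.4
Marker side s = 0.129 m; corners in marker frame (Z=0):
  M0 = (-0.0645, +0.0645, 0)
  M1 = (+0.0645, +0.0645, 0)
  M2 = (+0.0645, -0.0645, 0)
  M3 = (-0.0645, -0.0645, 0)
rvec = (-0.5386, -0.2797, -0.4486), |rvec| = θ = 0.75469 rad = 43.241°
Rodrigues: sinθ=0.68507, 1−cosθ=0.27152; R = I + sinθ·[k]× + (1−cosθ)·[k]×²:
    [+0.86677 +0.47903 -0.13871]
    [-0.33540 +0.76578 +0.54872]
    [+0.36908 -0.42909 +0.82442]
t = (0.1608, 0.0555, 0.9527) m
M0: Pc = R·M0+t = (+0.13579, +0.12653, +0.90122); u = 784.3·(+0.13579)/0.90122 + 336.2 = 454.3740, v = 521.1·(+0.12653)/0.90122 + 240.4 = 313.5593
M1: Pc = R·M1+t = (+0.24760, +0.08326, +0.94883); u = 784.3·(+0.24760)/0.94883 + 336.2 = 540.8689, v = 521.1·(+0.08326)/0.94883 + 240.4 = 286.1263
M2: Pc = R·M2+t = (+0.18581, -0.01553, +1.00418); u = 784.3·(+0.18581)/1.00418 + 336.2 = 481.3235, v = 521.1·(-0.01553)/1.00418 + 240.4 = 232.3433
M3: Pc = R·M3+t = (+0.07400, +0.02774, +0.95657); u = 784.3·(+0.07400)/0.95657 + 336.2 = 396.8699, v = 521.1·(+0.02774)/0.95657 + 240.4 = 255.5119

c0=(454.37, 313.56) c1=(540.87, 286.13) c2=(481.32, 232.34) c3=(396.87, 255.51)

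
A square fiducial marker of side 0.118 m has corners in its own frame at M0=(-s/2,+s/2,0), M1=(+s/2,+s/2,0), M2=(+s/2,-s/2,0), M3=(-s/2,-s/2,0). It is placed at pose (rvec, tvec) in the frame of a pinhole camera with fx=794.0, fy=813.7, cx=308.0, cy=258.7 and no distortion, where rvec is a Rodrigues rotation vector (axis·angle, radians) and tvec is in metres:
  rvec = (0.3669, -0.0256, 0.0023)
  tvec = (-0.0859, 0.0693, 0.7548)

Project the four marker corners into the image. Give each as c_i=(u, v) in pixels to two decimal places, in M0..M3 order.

c0=(159.05, 389.52) c1=(280.09, 388.72) c2=(279.36, 274.29) c3=(151.32, 274.67)

Intrinsics K: fx=794.0, fy=813.7, cx=308.0, cy=258.7
Marker side s = 0.118 m; corners in marker frame (Z=0):
  M0 = (-0.0590, +0.0590, 0)
  M1 = (+0.0590, +0.0590, 0)
  M2 = (+0.0590, -0.0590, 0)
  M3 = (-0.0590, -0.0590, 0)
rvec = (0.3669, -0.0256, 0.0023), |rvec| = θ = 0.36780 rad = 21.073°
Rodrigues: sinθ=0.35956, 1−cosθ=0.06688; R = I + sinθ·[k]× + (1−cosθ)·[k]×²:
    [+0.99967 -0.00689 -0.02461]
    [-0.00240 +0.93344 -0.35871]
    [+0.02544 +0.35865 +0.93312]
t = (-0.0859, 0.0693, 0.7548) m
M0: Pc = R·M0+t = (-0.14529, +0.12451, +0.77446); u = 794.0·(-0.14529)/0.77446 + 308.0 = 159.0469, v = 813.7·(+0.12451)/0.77446 + 258.7 = 389.5235
M1: Pc = R·M1+t = (-0.02733, +0.12423, +0.77746); u = 794.0·(-0.02733)/0.77746 + 308.0 = 280.0928, v = 813.7·(+0.12423)/0.77746 + 258.7 = 388.7225
M2: Pc = R·M2+t = (-0.02651, +0.01409, +0.73514); u = 794.0·(-0.02651)/0.73514 + 308.0 = 279.3646, v = 813.7·(+0.01409)/0.73514 + 258.7 = 274.2907
M3: Pc = R·M3+t = (-0.14447, +0.01437, +0.73214); u = 794.0·(-0.14447)/0.73214 + 308.0 = 151.3186, v = 813.7·(+0.01437)/0.73214 + 258.7 = 274.6687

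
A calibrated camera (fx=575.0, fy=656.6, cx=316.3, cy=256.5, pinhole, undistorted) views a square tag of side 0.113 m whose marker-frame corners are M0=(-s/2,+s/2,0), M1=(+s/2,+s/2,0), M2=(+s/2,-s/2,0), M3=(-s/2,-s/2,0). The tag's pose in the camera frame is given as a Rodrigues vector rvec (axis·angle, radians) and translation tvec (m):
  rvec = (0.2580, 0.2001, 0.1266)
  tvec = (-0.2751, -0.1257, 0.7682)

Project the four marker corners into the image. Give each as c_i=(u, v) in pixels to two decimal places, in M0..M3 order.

c0=(73.07, 190.32) c1=(148.39, 202.94) c2=(150.23, 105.01) c3=(71.90, 94.50)

Intrinsics K: fx=575.0, fy=656.6, cx=316.3, cy=256.5
Marker side s = 0.113 m; corners in marker frame (Z=0):
  M0 = (-0.0565, +0.0565, 0)
  M1 = (+0.0565, +0.0565, 0)
  M2 = (+0.0565, -0.0565, 0)
  M3 = (-0.0565, -0.0565, 0)
rvec = (0.2580, 0.2001, 0.1266), |rvec| = θ = 0.35019 rad = 20.064°
Rodrigues: sinθ=0.34307, 1−cosθ=0.06069; R = I + sinθ·[k]× + (1−cosθ)·[k]×²:
    [+0.97225 -0.09848 +0.21220]
    [+0.14958 +0.95912 -0.24022]
    [-0.17987 +0.26530 +0.94724]
t = (-0.2751, -0.1257, 0.7682) m
M0: Pc = R·M0+t = (-0.33560, -0.07996, +0.79335); u = 575.0·(-0.33560)/0.79335 + 316.3 = 73.0689, v = 656.6·(-0.07996)/0.79335 + 256.5 = 190.3224
M1: Pc = R·M1+t = (-0.22573, -0.06306, +0.77303); u = 575.0·(-0.22573)/0.77303 + 316.3 = 148.3940, v = 656.6·(-0.06306)/0.77303 + 256.5 = 202.9390
M2: Pc = R·M2+t = (-0.21460, -0.17144, +0.74305); u = 575.0·(-0.21460)/0.74305 + 316.3 = 150.2311, v = 656.6·(-0.17144)/0.74305 + 256.5 = 105.0063
M3: Pc = R·M3+t = (-0.32447, -0.18834, +0.76337); u = 575.0·(-0.32447)/0.76337 + 316.3 = 71.8990, v = 656.6·(-0.18834)/0.76337 + 256.5 = 94.5017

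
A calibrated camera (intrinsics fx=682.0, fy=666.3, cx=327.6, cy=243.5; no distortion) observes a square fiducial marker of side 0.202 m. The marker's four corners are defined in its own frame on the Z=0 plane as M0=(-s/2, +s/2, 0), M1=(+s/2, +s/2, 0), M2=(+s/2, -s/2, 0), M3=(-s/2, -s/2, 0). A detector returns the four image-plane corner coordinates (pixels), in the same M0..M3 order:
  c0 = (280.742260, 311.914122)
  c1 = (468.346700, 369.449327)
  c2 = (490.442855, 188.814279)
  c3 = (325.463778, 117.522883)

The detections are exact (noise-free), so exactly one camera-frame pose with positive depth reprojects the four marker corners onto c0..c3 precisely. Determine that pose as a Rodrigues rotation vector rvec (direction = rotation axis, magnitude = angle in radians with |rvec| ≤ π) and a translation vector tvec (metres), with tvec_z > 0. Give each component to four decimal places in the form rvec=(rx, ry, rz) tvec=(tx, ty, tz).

Intrinsics K: fx=682.0, fy=666.3, cx=327.6, cy=243.5
Marker side s = 0.202 m; corners in marker frame (Z=0):
  M0 = (-0.1010, +0.1010, 0)
  M1 = (+0.1010, +0.1010, 0)
  M2 = (+0.1010, -0.1010, 0)
  M3 = (-0.1010, -0.1010, 0)
Detected image corners:
  c0 = (280.742260, 311.914122) px
  c1 = (468.346700, 369.449327) px
  c2 = (490.442855, 188.814279) px
  c3 = (325.463778, 117.522883) px
Planar DLT: solve 8×8 A·h = b for H (H[2,2]=1):
  H  [+1083.30115 -370.40709 +397.00619]
  H  [+455.50055 +795.06654 +243.66409]
  H  [+0.54589 -0.53190 +1.00000]
B = K⁻¹H; ‖b₁‖=1.513665, ‖b₂‖=1.513665; λ = 2/(‖b₁‖+‖b₂‖) = 0.660648, sign → tz>0 ⇒ λ=+0.660648
r₁ = λ·B[:,0] = (+0.87615,+0.31984,+0.36064); r₂ = λ·B[:,1] = (-0.19002,+0.91674,-0.35140)
r₃ = r₁×r₂ = (-0.44300,+0.23935,+0.86398); SVD([r₁ r₂ r₃]) → R = UVᵀ:
  R  [+0.87615 -0.19002 -0.44300]
  R  [+0.31984 +0.91674 +0.23935]
  R  [+0.36064 -0.35140 +0.86398]
t = (+0.06723, +0.00016, +0.66065) m
tr R = 2.656870; θ = arccos((tr R − 1)/2) = 0.594488 rad = 34.062°
axis k = ((R−Rᵀ)₃₂, (R−Rᵀ)₁₃, (R−Rᵀ)₂₁) / (2 sinθ) = (-0.527373, -0.717431, +0.455160)
rvec = θ·k = (-0.313517, -0.426504, +0.270587)

rvec=(-0.3135, -0.4265, 0.2706) tvec=(0.0672, 0.0002, 0.6606)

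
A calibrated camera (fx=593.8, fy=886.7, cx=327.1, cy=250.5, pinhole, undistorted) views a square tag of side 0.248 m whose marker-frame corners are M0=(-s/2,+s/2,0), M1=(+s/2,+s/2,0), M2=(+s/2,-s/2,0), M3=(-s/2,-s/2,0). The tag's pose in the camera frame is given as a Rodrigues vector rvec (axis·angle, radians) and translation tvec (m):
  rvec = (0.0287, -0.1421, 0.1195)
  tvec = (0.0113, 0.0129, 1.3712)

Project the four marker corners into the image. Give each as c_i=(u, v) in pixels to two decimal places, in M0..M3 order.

Intrinsics K: fx=593.8, fy=886.7, cx=327.1, cy=250.5
Marker side s = 0.248 m; corners in marker frame (Z=0):
  M0 = (-0.1240, +0.1240, 0)
  M1 = (+0.1240, +0.1240, 0)
  M2 = (+0.1240, -0.1240, 0)
  M3 = (-0.1240, -0.1240, 0)
rvec = (0.0287, -0.1421, 0.1195), |rvec| = θ = 0.18787 rad = 10.764°
Rodrigues: sinθ=0.18677, 1−cosθ=0.01760; R = I + sinθ·[k]× + (1−cosθ)·[k]×²:
    [+0.98281 -0.12083 -0.13956]
    [+0.11677 +0.99247 -0.03700]
    [+0.14298 +0.02007 +0.98952]
t = (0.0113, 0.0129, 1.3712) m
M0: Pc = R·M0+t = (-0.12555, +0.12149, +1.35596); u = 593.8·(-0.12555)/1.35596 + 327.1 = 272.1184, v = 886.7·(+0.12149)/1.35596 + 250.5 = 329.9441
M1: Pc = R·M1+t = (+0.11819, +0.15045, +1.39142); u = 593.8·(+0.11819)/1.39142 + 327.1 = 377.5369, v = 886.7·(+0.15045)/1.39142 + 250.5 = 346.3733
M2: Pc = R·M2+t = (+0.14815, -0.09569, +1.38644); u = 593.8·(+0.14815)/1.38644 + 327.1 = 390.5522, v = 886.7·(-0.09569)/1.38644 + 250.5 = 189.3030
M3: Pc = R·M3+t = (-0.09559, -0.12465, +1.35098); u = 593.8·(-0.09559)/1.35098 + 327.1 = 285.0870, v = 886.7·(-0.12465)/1.35098 + 250.5 = 168.6908

c0=(272.12, 329.94) c1=(377.54, 346.37) c2=(390.55, 189.30) c3=(285.09, 168.69)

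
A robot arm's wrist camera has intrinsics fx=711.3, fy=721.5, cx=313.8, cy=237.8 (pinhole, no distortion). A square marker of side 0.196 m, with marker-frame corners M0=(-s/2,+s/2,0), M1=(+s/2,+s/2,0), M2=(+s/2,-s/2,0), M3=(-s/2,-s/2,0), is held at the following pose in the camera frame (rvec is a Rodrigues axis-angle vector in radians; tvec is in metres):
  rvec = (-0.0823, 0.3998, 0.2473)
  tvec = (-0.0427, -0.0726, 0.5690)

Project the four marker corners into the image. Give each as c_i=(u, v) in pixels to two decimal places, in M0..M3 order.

Intrinsics K: fx=711.3, fy=721.5, cx=313.8, cy=237.8
Marker side s = 0.196 m; corners in marker frame (Z=0):
  M0 = (-0.0980, +0.0980, 0)
  M1 = (+0.0980, +0.0980, 0)
  M2 = (+0.0980, -0.0980, 0)
  M3 = (-0.0980, -0.0980, 0)
rvec = (-0.0823, 0.3998, 0.2473), |rvec| = θ = 0.47725 rad = 27.345°
Rodrigues: sinθ=0.45934, 1−cosθ=0.11174; R = I + sinθ·[k]× + (1−cosθ)·[k]×²:
    [+0.89158 -0.25416 +0.37481]
    [+0.22188 +0.96667 +0.12772]
    [-0.39478 -0.03071 +0.91826]
t = (-0.0427, -0.0726, 0.5690) m
M0: Pc = R·M0+t = (-0.15498, +0.00039, +0.60468); u = 711.3·(-0.15498)/0.60468 + 313.8 = 131.4896, v = 721.5·(+0.00039)/0.60468 + 237.8 = 238.2656
M1: Pc = R·M1+t = (+0.01977, +0.04388, +0.52730); u = 711.3·(+0.01977)/0.52730 + 313.8 = 340.4651, v = 721.5·(+0.04388)/0.52730 + 237.8 = 297.8376
M2: Pc = R·M2+t = (+0.06958, -0.14559, +0.53332); u = 711.3·(+0.06958)/0.53332 + 313.8 = 406.6039, v = 721.5·(-0.14559)/0.53332 + 237.8 = 40.8392
M3: Pc = R·M3+t = (-0.10517, -0.18908, +0.61070); u = 711.3·(-0.10517)/0.61070 + 313.8 = 191.3080, v = 721.5·(-0.18908)/0.61070 + 237.8 = 14.4165

c0=(131.49, 238.27) c1=(340.47, 297.84) c2=(406.60, 40.84) c3=(191.31, 14.42)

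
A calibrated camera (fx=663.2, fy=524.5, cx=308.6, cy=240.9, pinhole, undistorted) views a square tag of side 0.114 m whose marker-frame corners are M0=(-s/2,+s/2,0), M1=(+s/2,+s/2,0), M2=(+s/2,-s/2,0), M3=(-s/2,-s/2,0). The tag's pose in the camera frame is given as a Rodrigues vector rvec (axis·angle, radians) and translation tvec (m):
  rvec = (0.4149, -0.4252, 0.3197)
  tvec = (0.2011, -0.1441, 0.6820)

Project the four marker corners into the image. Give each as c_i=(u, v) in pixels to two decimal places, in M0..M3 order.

Intrinsics K: fx=663.2, fy=524.5, cx=308.6, cy=240.9
Marker side s = 0.114 m; corners in marker frame (Z=0):
  M0 = (-0.0570, +0.0570, 0)
  M1 = (+0.0570, +0.0570, 0)
  M2 = (+0.0570, -0.0570, 0)
  M3 = (-0.0570, -0.0570, 0)
rvec = (0.4149, -0.4252, 0.3197), |rvec| = θ = 0.67464 rad = 38.654°
Rodrigues: sinθ=0.62462, 1−cosθ=0.21907; R = I + sinθ·[k]× + (1−cosθ)·[k]×²:
    [+0.86378 -0.38091 -0.32983]
    [+0.21108 +0.86795 -0.44956]
    [+0.45752 +0.31871 +0.83012]
t = (0.2011, -0.1441, 0.6820) m
M0: Pc = R·M0+t = (+0.13015, -0.10666, +0.67409); u = 663.2·(+0.13015)/0.67409 + 308.6 = 436.6504, v = 524.5·(-0.10666)/0.67409 + 240.9 = 157.9102
M1: Pc = R·M1+t = (+0.22862, -0.08260, +0.72624); u = 663.2·(+0.22862)/0.72624 + 308.6 = 517.3774, v = 524.5·(-0.08260)/0.72624 + 240.9 = 181.2490
M2: Pc = R·M2+t = (+0.27205, -0.18154, +0.68991); u = 663.2·(+0.27205)/0.68991 + 308.6 = 570.1142, v = 524.5·(-0.18154)/0.68991 + 240.9 = 102.8846
M3: Pc = R·M3+t = (+0.17358, -0.20560, +0.63776); u = 663.2·(+0.17358)/0.63776 + 308.6 = 489.1012, v = 524.5·(-0.20560)/0.63776 + 240.9 = 71.8074

c0=(436.65, 157.91) c1=(517.38, 181.25) c2=(570.11, 102.88) c3=(489.10, 71.81)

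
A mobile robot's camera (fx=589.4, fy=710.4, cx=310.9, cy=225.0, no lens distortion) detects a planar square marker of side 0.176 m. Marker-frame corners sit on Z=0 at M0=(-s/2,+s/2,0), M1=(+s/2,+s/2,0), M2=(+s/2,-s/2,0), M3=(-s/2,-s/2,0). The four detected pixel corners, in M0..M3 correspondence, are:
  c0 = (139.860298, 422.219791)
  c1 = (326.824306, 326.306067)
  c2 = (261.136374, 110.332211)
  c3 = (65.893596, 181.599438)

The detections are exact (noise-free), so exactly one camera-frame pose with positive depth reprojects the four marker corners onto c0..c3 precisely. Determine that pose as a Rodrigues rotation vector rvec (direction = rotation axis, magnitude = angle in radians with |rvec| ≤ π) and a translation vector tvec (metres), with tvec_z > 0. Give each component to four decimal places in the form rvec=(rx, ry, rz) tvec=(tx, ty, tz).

rvec=(-0.0473, -0.3240, -0.3496) tvec=(-0.0937, 0.0240, 0.5155)

Intrinsics K: fx=589.4, fy=710.4, cx=310.9, cy=225.0
Marker side s = 0.176 m; corners in marker frame (Z=0):
  M0 = (-0.0880, +0.0880, 0)
  M1 = (+0.0880, +0.0880, 0)
  M2 = (+0.0880, -0.0880, 0)
  M3 = (-0.0880, -0.0880, 0)
Detected image corners:
  c0 = (139.860298, 422.219791) px
  c1 = (326.824306, 326.306067) px
  c2 = (261.136374, 110.332211) px
  c3 = (65.893596, 181.599438) px
Planar DLT: solve 8×8 A·h = b for H (H[2,2]=1):
  H  [+1208.90077 +399.31426 +203.70585]
  H  [-313.66291 +1298.36931 +258.02719]
  H  [+0.62051 +0.01941 +1.00000]
B = K⁻¹H; ‖b₁‖=1.939975, ‖b₂‖=1.939975; λ = 2/(‖b₁‖+‖b₂‖) = 0.515471, sign → tz>0 ⇒ λ=+0.515471
r₁ = λ·B[:,0] = (+0.88855,-0.32890,+0.31985); r₂ = λ·B[:,1] = (+0.34395,+0.93894,+0.01001)
r₃ = r₁×r₂ = (-0.30361,+0.10112,+0.94741); SVD([r₁ r₂ r₃]) → R = UVᵀ:
  R  [+0.88855 +0.34395 -0.30361]
  R  [-0.32890 +0.93894 +0.10112]
  R  [+0.31985 +0.01001 +0.94741]
t = (-0.09375, +0.02396, +0.51547) m
tr R = 2.774898; θ = arccos((tr R − 1)/2) = 0.479016 rad = 27.446°
axis k = ((R−Rᵀ)₃₂, (R−Rᵀ)₁₃, (R−Rᵀ)₂₁) / (2 sinθ) = (-0.098841, -0.676348, -0.729921)
rvec = θ·k = (-0.047347, -0.323981, -0.349643)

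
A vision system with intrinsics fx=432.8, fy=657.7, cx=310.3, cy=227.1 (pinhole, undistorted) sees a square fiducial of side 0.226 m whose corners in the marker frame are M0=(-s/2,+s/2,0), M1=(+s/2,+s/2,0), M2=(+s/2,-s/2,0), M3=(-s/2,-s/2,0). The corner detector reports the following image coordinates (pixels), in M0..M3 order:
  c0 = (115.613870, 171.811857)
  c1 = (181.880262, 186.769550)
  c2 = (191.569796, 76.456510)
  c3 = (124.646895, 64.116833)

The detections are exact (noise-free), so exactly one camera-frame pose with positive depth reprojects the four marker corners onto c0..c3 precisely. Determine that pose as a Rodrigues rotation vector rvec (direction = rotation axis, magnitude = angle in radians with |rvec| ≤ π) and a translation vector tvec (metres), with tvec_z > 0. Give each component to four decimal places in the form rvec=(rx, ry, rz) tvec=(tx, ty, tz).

Intrinsics K: fx=432.8, fy=657.7, cx=310.3, cy=227.1
Marker side s = 0.226 m; corners in marker frame (Z=0):
  M0 = (-0.1130, +0.1130, 0)
  M1 = (+0.1130, +0.1130, 0)
  M2 = (+0.1130, -0.1130, 0)
  M3 = (-0.1130, -0.1130, 0)
Detected image corners:
  c0 = (115.613870, 171.811857) px
  c1 = (181.880262, 186.769550) px
  c2 = (191.569796, 76.456510) px
  c3 = (124.646895, 64.116833) px
Planar DLT: solve 8×8 A·h = b for H (H[2,2]=1):
  H  [+277.81531 -37.07909 +152.99966]
  H  [+46.70884 +485.76413 +124.87760]
  H  [-0.10980 +0.02819 +1.00000]
B = K⁻¹H; ‖b₁‖=0.737037, ‖b₂‖=0.737037; λ = 2/(‖b₁‖+‖b₂‖) = 1.356783, sign → tz>0 ⇒ λ=+1.356783
r₁ = λ·B[:,0] = (+0.97773,+0.14780,-0.14898); r₂ = λ·B[:,1] = (-0.14366,+0.98889,+0.03824)
r₃ = r₁×r₂ = (+0.15297,-0.01599,+0.98810); SVD([r₁ r₂ r₃]) → R = UVᵀ:
  R  [+0.97773 -0.14366 +0.15297]
  R  [+0.14780 +0.98889 -0.01599]
  R  [-0.14898 +0.03824 +0.98810]
t = (-0.49312, -0.21088, +1.35678) m
tr R = 2.954722; θ = arccos((tr R − 1)/2) = 0.213189 rad = 12.215°
axis k = ((R−Rᵀ)₃₂, (R−Rᵀ)₁₃, (R−Rᵀ)₂₁) / (2 sinθ) = (+0.128158, +0.713569, +0.688764)
rvec = θ·k = (+0.027322, +0.152125, +0.146837)

rvec=(0.0273, 0.1521, 0.1468) tvec=(-0.4931, -0.2109, 1.3568)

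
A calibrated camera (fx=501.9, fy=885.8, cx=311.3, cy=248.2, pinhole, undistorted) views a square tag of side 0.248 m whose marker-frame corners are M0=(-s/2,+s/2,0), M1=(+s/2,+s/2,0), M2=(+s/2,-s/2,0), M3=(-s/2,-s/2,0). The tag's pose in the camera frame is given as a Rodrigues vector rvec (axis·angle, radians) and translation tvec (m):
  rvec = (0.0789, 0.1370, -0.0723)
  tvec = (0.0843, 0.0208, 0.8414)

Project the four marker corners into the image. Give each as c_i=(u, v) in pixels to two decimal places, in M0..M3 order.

Intrinsics K: fx=501.9, fy=885.8, cx=311.3, cy=248.2
Marker side s = 0.248 m; corners in marker frame (Z=0):
  M0 = (-0.1240, +0.1240, 0)
  M1 = (+0.1240, +0.1240, 0)
  M2 = (+0.1240, -0.1240, 0)
  M3 = (-0.1240, -0.1240, 0)
rvec = (0.0789, 0.1370, -0.0723), |rvec| = θ = 0.17384 rad = 9.960°
Rodrigues: sinθ=0.17297, 1−cosθ=0.01507; R = I + sinθ·[k]× + (1−cosθ)·[k]×²:
    [+0.98803 +0.07733 +0.13347]
    [-0.06655 +0.99429 -0.08344]
    [-0.13916 +0.07356 +0.98753]
t = (0.0843, 0.0208, 0.8414) m
M0: Pc = R·M0+t = (-0.02863, +0.15234, +0.86778); u = 501.9·(-0.02863)/0.86778 + 311.3 = 294.7427, v = 885.8·(+0.15234)/0.86778 + 248.2 = 403.7074
M1: Pc = R·M1+t = (+0.21640, +0.13584, +0.83327); u = 501.9·(+0.21640)/0.83327 + 311.3 = 441.6466, v = 885.8·(+0.13584)/0.83327 + 248.2 = 392.6042
M2: Pc = R·M2+t = (+0.19723, -0.11074, +0.81502); u = 501.9·(+0.19723)/0.81502 + 311.3 = 432.7548, v = 885.8·(-0.11074)/0.81502 + 248.2 = 127.8396
M3: Pc = R·M3+t = (-0.04780, -0.09424, +0.84953); u = 501.9·(-0.04780)/0.84953 + 311.3 = 283.0573, v = 885.8·(-0.09424)/0.84953 + 248.2 = 149.9368

c0=(294.74, 403.71) c1=(441.65, 392.60) c2=(432.75, 127.84) c3=(283.06, 149.94)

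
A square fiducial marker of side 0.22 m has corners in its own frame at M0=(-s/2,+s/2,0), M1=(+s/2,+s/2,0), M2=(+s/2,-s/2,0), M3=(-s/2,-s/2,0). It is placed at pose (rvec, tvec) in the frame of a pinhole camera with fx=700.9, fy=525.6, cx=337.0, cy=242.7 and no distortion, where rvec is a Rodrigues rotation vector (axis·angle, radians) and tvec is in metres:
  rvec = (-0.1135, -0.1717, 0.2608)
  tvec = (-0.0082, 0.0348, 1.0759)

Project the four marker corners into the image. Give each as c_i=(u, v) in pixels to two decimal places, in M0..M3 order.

c0=(243.04, 298.65) c1=(382.11, 325.39) c2=(415.21, 222.97) c3=(281.00, 193.74)

Intrinsics K: fx=700.9, fy=525.6, cx=337.0, cy=242.7
Marker side s = 0.22 m; corners in marker frame (Z=0):
  M0 = (-0.1100, +0.1100, 0)
  M1 = (+0.1100, +0.1100, 0)
  M2 = (+0.1100, -0.1100, 0)
  M3 = (-0.1100, -0.1100, 0)
rvec = (-0.1135, -0.1717, 0.2608), |rvec| = θ = 0.33223 rad = 19.036°
Rodrigues: sinθ=0.32616, 1−cosθ=0.05468; R = I + sinθ·[k]× + (1−cosθ)·[k]×²:
    [+0.95170 -0.24637 -0.18322]
    [+0.26568 +0.95992 +0.08924]
    [+0.15389 -0.13361 +0.97901]
t = (-0.0082, 0.0348, 1.0759) m
M0: Pc = R·M0+t = (-0.13999, +0.11117, +1.04427); u = 700.9·(-0.13999)/1.04427 + 337.0 = 243.0424, v = 525.6·(+0.11117)/1.04427 + 242.7 = 298.6517
M1: Pc = R·M1+t = (+0.06939, +0.16962, +1.07813); u = 700.9·(+0.06939)/1.07813 + 337.0 = 382.1080, v = 525.6·(+0.16962)/1.07813 + 242.7 = 325.3898
M2: Pc = R·M2+t = (+0.12359, -0.04157, +1.10753); u = 700.9·(+0.12359)/1.10753 + 337.0 = 415.2129, v = 525.6·(-0.04157)/1.10753 + 242.7 = 222.9739
M3: Pc = R·M3+t = (-0.08579, -0.10002, +1.07367); u = 700.9·(-0.08579)/1.07367 + 337.0 = 280.9984, v = 525.6·(-0.10002)/1.07367 + 242.7 = 193.7383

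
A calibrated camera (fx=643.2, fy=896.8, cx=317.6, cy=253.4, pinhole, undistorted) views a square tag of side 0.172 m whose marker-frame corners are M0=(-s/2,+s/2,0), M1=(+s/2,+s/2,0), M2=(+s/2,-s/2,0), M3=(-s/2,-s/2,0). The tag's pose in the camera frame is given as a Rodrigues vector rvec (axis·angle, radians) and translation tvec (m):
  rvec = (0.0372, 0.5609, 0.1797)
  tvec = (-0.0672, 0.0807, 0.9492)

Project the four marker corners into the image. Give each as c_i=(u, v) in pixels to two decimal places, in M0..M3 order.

c0=(219.73, 387.57) c1=(310.97, 431.28) c2=(330.52, 264.95) c3=(236.15, 235.83)

Intrinsics K: fx=643.2, fy=896.8, cx=317.6, cy=253.4
Marker side s = 0.172 m; corners in marker frame (Z=0):
  M0 = (-0.0860, +0.0860, 0)
  M1 = (+0.0860, +0.0860, 0)
  M2 = (+0.0860, -0.0860, 0)
  M3 = (-0.0860, -0.0860, 0)
rvec = (0.0372, 0.5609, 0.1797), |rvec| = θ = 0.59016 rad = 33.813°
Rodrigues: sinθ=0.55649, 1−cosθ=0.16915; R = I + sinθ·[k]× + (1−cosθ)·[k]×²:
    [+0.83153 -0.15932 +0.53215]
    [+0.17958 +0.98365 +0.01387]
    [-0.52566 +0.08403 +0.84654]
t = (-0.0672, 0.0807, 0.9492) m
M0: Pc = R·M0+t = (-0.15241, +0.14985, +1.00163); u = 643.2·(-0.15241)/1.00163 + 317.6 = 219.7282, v = 896.8·(+0.14985)/1.00163 + 253.4 = 387.5658
M1: Pc = R·M1+t = (-0.00939, +0.18074, +0.91122); u = 643.2·(-0.00939)/0.91122 + 317.6 = 310.9720, v = 896.8·(+0.18074)/0.91122 + 253.4 = 431.2774
M2: Pc = R·M2+t = (+0.01801, +0.01155, +0.89677); u = 643.2·(+0.01801)/0.89677 + 317.6 = 330.5192, v = 896.8·(+0.01155)/0.89677 + 253.4 = 264.9510
M3: Pc = R·M3+t = (-0.12501, -0.01934, +0.98718); u = 643.2·(-0.12501)/0.98718 + 317.6 = 236.1493, v = 896.8·(-0.01934)/0.98718 + 253.4 = 235.8329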